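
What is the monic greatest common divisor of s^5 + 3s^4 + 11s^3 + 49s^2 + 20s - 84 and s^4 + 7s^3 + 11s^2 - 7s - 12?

Apply the Euclidean algorithm:
  s^5 + 3s^4 + 11s^3 + 49s^2 + 20s - 84 = (s - 4)(s^4 + 7s^3 + 11s^2 - 7s - 12) + (28s^3 + 100s^2 + 4s - 132)
  s^4 + 7s^3 + 11s^2 - 7s - 12 = ((1/28)s + 6/49)(28s^3 + 100s^2 + 4s - 132) + (-(68/49)s^2 - (136/49)s + 204/49)
  28s^3 + 100s^2 + 4s - 132 = (-(343/17)s - 539/17)(-(68/49)s^2 - (136/49)s + 204/49) + (0)
Last nonzero remainder: -(68/49)s^2 - (136/49)s + 204/49. Dividing through by -68/49 gives the monic gcd s^2 + 2s - 3.

s^2 + 2s - 3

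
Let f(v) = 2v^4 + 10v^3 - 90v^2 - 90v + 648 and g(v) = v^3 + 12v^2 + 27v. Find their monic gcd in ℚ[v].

v^2 + 12v + 27

Repeated division with remainder:
  2v^4 + 10v^3 - 90v^2 - 90v + 648 = (2v - 14)(v^3 + 12v^2 + 27v) + (24v^2 + 288v + 648)
  v^3 + 12v^2 + 27v = ((1/24)v)(24v^2 + 288v + 648) + (0)
Last nonzero remainder: 24v^2 + 288v + 648. Dividing through by 24 gives the monic gcd v^2 + 12v + 27.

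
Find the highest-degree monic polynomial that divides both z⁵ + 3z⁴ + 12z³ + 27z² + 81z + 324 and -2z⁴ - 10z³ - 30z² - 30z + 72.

By polynomial division,
  z⁵ + 3z⁴ + 12z³ + 27z² + 81z + 324 = (-(1/2)z + 1)(-2z⁴ - 10z³ - 30z² - 30z + 72) + (7z³ + 42z² + 147z + 252)
  -2z⁴ - 10z³ - 30z² - 30z + 72 = (-(2/7)z + 2/7)(7z³ + 42z² + 147z + 252) + (0)
Last nonzero remainder: 7z³ + 42z² + 147z + 252. Dividing through by 7 gives the monic gcd z³ + 6z² + 21z + 36.

z³ + 6z² + 21z + 36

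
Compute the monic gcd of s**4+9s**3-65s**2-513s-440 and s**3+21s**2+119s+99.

s**2+12s+11

Apply the Euclidean algorithm:
  s**4+9s**3-65s**2-513s-440 = (s-12)(s**3+21s**2+119s+99) + (68s**2+816s+748)
  s**3+21s**2+119s+99 = ((1/68)s+9/68)(68s**2+816s+748) + (0)
Last nonzero remainder: 68s**2+816s+748. Dividing through by 68 gives the monic gcd s**2+12s+11.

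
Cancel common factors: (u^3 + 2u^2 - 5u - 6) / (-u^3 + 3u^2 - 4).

Euclidean algorithm in ℚ[u]:
  u^3 + 2u^2 - 5u - 6 = (-1)(-u^3 + 3u^2 - 4) + (5u^2 - 5u - 10)
  -u^3 + 3u^2 - 4 = (-(1/5)u + 2/5)(5u^2 - 5u - 10) + (0)
Last nonzero remainder: 5u^2 - 5u - 10. Dividing through by 5 gives the monic gcd u^2 - u - 2.
Cancel u^2 - u - 2 from numerator and denominator to get the reduced form.

(-u - 3)/(u - 2)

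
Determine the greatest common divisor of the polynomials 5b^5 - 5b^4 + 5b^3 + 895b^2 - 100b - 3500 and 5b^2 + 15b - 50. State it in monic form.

By polynomial division,
  5b^5 - 5b^4 + 5b^3 + 895b^2 - 100b - 3500 = (b^3 - 4b^2 + 23b + 70)(5b^2 + 15b - 50) + (0)
Last nonzero remainder: 5b^2 + 15b - 50. Dividing through by 5 gives the monic gcd b^2 + 3b - 10.

b^2 + 3b - 10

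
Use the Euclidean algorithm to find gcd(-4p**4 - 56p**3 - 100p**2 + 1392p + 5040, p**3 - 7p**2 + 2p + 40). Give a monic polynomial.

Apply the Euclidean algorithm:
  -4p**4 - 56p**3 - 100p**2 + 1392p + 5040 = (-4p - 84)(p**3 - 7p**2 + 2p + 40) + (-680p**2 + 1720p + 8400)
  p**3 - 7p**2 + 2p + 40 = (-(1/680)p + 19/2890)(-680p**2 + 1720p + 8400) + ((880/289)p - 4400/289)
  -680p**2 + 1720p + 8400 = (-(4913/22)p - 6069/11)((880/289)p - 4400/289) + (0)
Last nonzero remainder: (880/289)p - 4400/289. Dividing through by 880/289 gives the monic gcd p - 5.

p - 5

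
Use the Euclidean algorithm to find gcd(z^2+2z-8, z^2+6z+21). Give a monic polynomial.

By polynomial division,
  z^2+2z-8 = (z^2+6z+21) + (-4z-29)
  z^2+6z+21 = (-(1/4)z+5/16)(-4z-29) + (481/16)
  -4z-29 = (-(64/481)z-464/481)(481/16) + (0)
The last nonzero remainder is the constant 481/16, so the polynomials are coprime and gcd = 1.

1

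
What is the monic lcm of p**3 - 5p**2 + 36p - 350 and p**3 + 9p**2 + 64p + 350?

Repeated division with remainder:
  p**3 - 5p**2 + 36p - 350 = (p**3 + 9p**2 + 64p + 350) + (-14p**2 - 28p - 700)
  p**3 + 9p**2 + 64p + 350 = (-(1/14)p - 1/2)(-14p**2 - 28p - 700) + (0)
Last nonzero remainder: -14p**2 - 28p - 700. Dividing through by -14 gives the monic gcd p**2 + 2p + 50.
Then lcm(f, g) = f·g / gcd(f, g); expanding and making the result monic gives the answer.

p**4 + 2p**3 + p**2 - 98p - 2450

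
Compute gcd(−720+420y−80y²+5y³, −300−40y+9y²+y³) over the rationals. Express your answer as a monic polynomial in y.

By polynomial division,
  5y³−80y²+420y−720 = (5)(y³+9y²−40y−300) + (−125y²+620y+780)
  y³+9y²−40y−300 = (−(1/125)y−349/3125)(−125y²+620y+780) + ((22176/625)y−133056/625)
  −125y²+620y+780 = (−(78125/22176)y−40625/11088)((22176/625)y−133056/625) + (0)
Last nonzero remainder: (22176/625)y−133056/625. Dividing through by 22176/625 gives the monic gcd y−6.

−6+y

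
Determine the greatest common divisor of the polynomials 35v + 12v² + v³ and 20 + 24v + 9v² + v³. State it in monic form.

5 + v

Repeated division with remainder:
  v³ + 12v² + 35v = (v³ + 9v² + 24v + 20) + (3v² + 11v - 20)
  v³ + 9v² + 24v + 20 = ((1/3)v + 16/9)(3v² + 11v - 20) + ((100/9)v + 500/9)
  3v² + 11v - 20 = ((27/100)v - 9/25)((100/9)v + 500/9) + (0)
Last nonzero remainder: (100/9)v + 500/9. Dividing through by 100/9 gives the monic gcd v + 5.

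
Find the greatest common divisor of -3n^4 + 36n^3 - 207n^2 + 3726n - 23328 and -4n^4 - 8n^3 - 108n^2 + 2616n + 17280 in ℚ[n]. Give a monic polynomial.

n^3 - 3n^2 + 42n - 864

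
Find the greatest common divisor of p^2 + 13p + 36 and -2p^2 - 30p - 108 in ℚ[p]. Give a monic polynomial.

p + 9

Apply the Euclidean algorithm:
  p^2 + 13p + 36 = (-1/2)(-2p^2 - 30p - 108) + (-2p - 18)
  -2p^2 - 30p - 108 = (p + 6)(-2p - 18) + (0)
Last nonzero remainder: -2p - 18. Dividing through by -2 gives the monic gcd p + 9.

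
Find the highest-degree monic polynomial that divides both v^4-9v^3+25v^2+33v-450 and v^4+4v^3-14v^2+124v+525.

v^3-3v^2+7v+75

Apply the Euclidean algorithm:
  v^4-9v^3+25v^2+33v-450 = (v^4+4v^3-14v^2+124v+525) + (-13v^3+39v^2-91v-975)
  v^4+4v^3-14v^2+124v+525 = (-(1/13)v-7/13)(-13v^3+39v^2-91v-975) + (0)
Last nonzero remainder: -13v^3+39v^2-91v-975. Dividing through by -13 gives the monic gcd v^3-3v^2+7v+75.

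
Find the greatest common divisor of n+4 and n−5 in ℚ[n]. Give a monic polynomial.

By polynomial division,
  n+4 = (n−5) + (9)
  n−5 = ((1/9)n−5/9)(9) + (0)
The last nonzero remainder is the constant 9, so the polynomials are coprime and gcd = 1.

1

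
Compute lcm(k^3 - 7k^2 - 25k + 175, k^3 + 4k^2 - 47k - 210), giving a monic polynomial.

Repeated division with remainder:
  k^3 - 7k^2 - 25k + 175 = (k^3 + 4k^2 - 47k - 210) + (-11k^2 + 22k + 385)
  k^3 + 4k^2 - 47k - 210 = (-(1/11)k - 6/11)(-11k^2 + 22k + 385) + (0)
Last nonzero remainder: -11k^2 + 22k + 385. Dividing through by -11 gives the monic gcd k^2 - 2k - 35.
Then lcm(f, g) = f·g / gcd(f, g); expanding and making the result monic gives the answer.

k^4 - k^3 - 67k^2 + 25k + 1050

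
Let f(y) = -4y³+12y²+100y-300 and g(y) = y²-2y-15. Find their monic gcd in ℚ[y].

Euclidean algorithm in ℚ[y]:
  -4y³+12y²+100y-300 = (-4y+4)(y²-2y-15) + (48y-240)
  y²-2y-15 = ((1/48)y+1/16)(48y-240) + (0)
Last nonzero remainder: 48y-240. Dividing through by 48 gives the monic gcd y-5.

y-5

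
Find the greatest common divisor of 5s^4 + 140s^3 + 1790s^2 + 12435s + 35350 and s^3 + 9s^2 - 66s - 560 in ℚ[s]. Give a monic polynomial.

By polynomial division,
  5s^4 + 140s^3 + 1790s^2 + 12435s + 35350 = (5s + 95)(s^3 + 9s^2 - 66s - 560) + (1265s^2 + 21505s + 88550)
  s^3 + 9s^2 - 66s - 560 = ((1/1265)s - 8/1265)(1265s^2 + 21505s + 88550) + (0)
Last nonzero remainder: 1265s^2 + 21505s + 88550. Dividing through by 1265 gives the monic gcd s^2 + 17s + 70.

s^2 + 17s + 70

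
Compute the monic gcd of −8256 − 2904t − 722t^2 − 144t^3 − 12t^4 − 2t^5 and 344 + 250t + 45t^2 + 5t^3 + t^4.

Euclidean algorithm in ℚ[t]:
  −2t^5 − 12t^4 − 144t^3 − 722t^2 − 2904t − 8256 = (−2t − 2)(t^4 + 5t^3 + 45t^2 + 250t + 344) + (−44t^3 − 132t^2 − 1716t − 7568)
  t^4 + 5t^3 + 45t^2 + 250t + 344 = (−(1/44)t − 1/22)(−44t^3 − 132t^2 − 1716t − 7568) + (0)
Last nonzero remainder: −44t^3 − 132t^2 − 1716t − 7568. Dividing through by −44 gives the monic gcd t^3 + 3t^2 + 39t + 172.

172 + 39t + 3t^2 + t^3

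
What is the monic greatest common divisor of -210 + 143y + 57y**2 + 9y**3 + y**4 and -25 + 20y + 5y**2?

Apply the Euclidean algorithm:
  y**4 + 9y**3 + 57y**2 + 143y - 210 = ((1/5)y**2 + y + 42/5)(5y**2 + 20y - 25) + (0)
Last nonzero remainder: 5y**2 + 20y - 25. Dividing through by 5 gives the monic gcd y**2 + 4y - 5.

-5 + 4y + y**2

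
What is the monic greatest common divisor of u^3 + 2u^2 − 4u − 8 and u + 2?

u + 2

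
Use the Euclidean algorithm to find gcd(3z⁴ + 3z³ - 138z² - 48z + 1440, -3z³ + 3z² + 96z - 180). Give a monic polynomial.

z² + z - 30

Apply the Euclidean algorithm:
  3z⁴ + 3z³ - 138z² - 48z + 1440 = (-z - 2)(-3z³ + 3z² + 96z - 180) + (-36z² - 36z + 1080)
  -3z³ + 3z² + 96z - 180 = ((1/12)z - 1/6)(-36z² - 36z + 1080) + (0)
Last nonzero remainder: -36z² - 36z + 1080. Dividing through by -36 gives the monic gcd z² + z - 30.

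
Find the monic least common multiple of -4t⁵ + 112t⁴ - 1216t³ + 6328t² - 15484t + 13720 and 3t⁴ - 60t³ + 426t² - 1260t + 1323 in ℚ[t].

t⁷ - 34t⁶ + 481t⁵ - 3658t⁴ + 16099t³ - 40894t² + 55419t - 30870

Repeated division with remainder:
  -4t⁵ + 112t⁴ - 1216t³ + 6328t² - 15484t + 13720 = (-(4/3)t + 32/3)(3t⁴ - 60t³ + 426t² - 1260t + 1323) + (-8t³ + 104t² - 280t - 392)
  3t⁴ - 60t³ + 426t² - 1260t + 1323 = (-(3/8)t + 21/8)(-8t³ + 104t² - 280t - 392) + (48t² - 672t + 2352)
  -8t³ + 104t² - 280t - 392 = (-(1/6)t - 1/6)(48t² - 672t + 2352) + (0)
Last nonzero remainder: 48t² - 672t + 2352. Dividing through by 48 gives the monic gcd t² - 14t + 49.
Then lcm(f, g) = f·g / gcd(f, g); expanding and making the result monic gives the answer.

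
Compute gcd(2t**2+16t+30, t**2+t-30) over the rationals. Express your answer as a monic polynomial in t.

1

Repeated division with remainder:
  2t**2+16t+30 = (2)(t**2+t-30) + (14t+90)
  t**2+t-30 = ((1/14)t-19/49)(14t+90) + (240/49)
  14t+90 = ((343/120)t+147/8)(240/49) + (0)
The last nonzero remainder is the constant 240/49, so the polynomials are coprime and gcd = 1.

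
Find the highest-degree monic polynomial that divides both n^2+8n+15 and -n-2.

1

Euclidean algorithm in ℚ[n]:
  n^2+8n+15 = (-n-6)(-n-2) + (3)
  -n-2 = (-(1/3)n-2/3)(3) + (0)
The last nonzero remainder is the constant 3, so the polynomials are coprime and gcd = 1.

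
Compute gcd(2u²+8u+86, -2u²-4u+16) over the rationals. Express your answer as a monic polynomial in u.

1

By polynomial division,
  2u²+8u+86 = (-1)(-2u²-4u+16) + (4u+102)
  -2u²-4u+16 = (-(1/2)u+47/4)(4u+102) + (-2365/2)
  4u+102 = (-(8/2365)u-204/2365)(-2365/2) + (0)
The last nonzero remainder is the constant -2365/2, so the polynomials are coprime and gcd = 1.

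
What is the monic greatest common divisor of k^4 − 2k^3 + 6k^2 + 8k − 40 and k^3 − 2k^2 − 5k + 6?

k + 2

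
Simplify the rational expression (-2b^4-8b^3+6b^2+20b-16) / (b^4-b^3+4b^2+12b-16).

(-2b^2-6b+8)/(b^2-2b+8)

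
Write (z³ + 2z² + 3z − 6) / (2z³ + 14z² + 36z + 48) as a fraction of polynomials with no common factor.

Euclidean algorithm in ℚ[z]:
  z³ + 2z² + 3z − 6 = (1/2)(2z³ + 14z² + 36z + 48) + (−5z² − 15z − 30)
  2z³ + 14z² + 36z + 48 = (−(2/5)z − 8/5)(−5z² − 15z − 30) + (0)
Last nonzero remainder: −5z² − 15z − 30. Dividing through by −5 gives the monic gcd z² + 3z + 6.
Cancel z² + 3z + 6 from numerator and denominator to get the reduced form.

(z − 1)/(2z + 8)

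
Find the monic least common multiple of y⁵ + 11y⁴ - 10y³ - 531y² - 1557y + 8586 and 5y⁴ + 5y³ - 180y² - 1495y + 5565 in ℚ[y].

y⁶ + 4y⁵ - 87y⁴ - 461y³ + 2160y² + 19485y - 60102

Euclidean algorithm in ℚ[y]:
  y⁵ + 11y⁴ - 10y³ - 531y² - 1557y + 8586 = ((1/5)y + 2)(5y⁴ + 5y³ - 180y² - 1495y + 5565) + (16y³ + 128y² + 320y - 2544)
  5y⁴ + 5y³ - 180y² - 1495y + 5565 = ((5/16)y - 35/16)(16y³ + 128y² + 320y - 2544) + (0)
Last nonzero remainder: 16y³ + 128y² + 320y - 2544. Dividing through by 16 gives the monic gcd y³ + 8y² + 20y - 159.
Then lcm(f, g) = f·g / gcd(f, g); expanding and making the result monic gives the answer.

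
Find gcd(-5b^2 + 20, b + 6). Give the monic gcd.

1

Apply the Euclidean algorithm:
  -5b^2 + 20 = (-5b + 30)(b + 6) + (-160)
  b + 6 = (-(1/160)b - 3/80)(-160) + (0)
The last nonzero remainder is the constant -160, so the polynomials are coprime and gcd = 1.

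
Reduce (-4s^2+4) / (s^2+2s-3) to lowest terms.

Euclidean algorithm in ℚ[s]:
  -4s^2+4 = (-4)(s^2+2s-3) + (8s-8)
  s^2+2s-3 = ((1/8)s+3/8)(8s-8) + (0)
Last nonzero remainder: 8s-8. Dividing through by 8 gives the monic gcd s-1.
Cancel s-1 from numerator and denominator to get the reduced form.

(-4s-4)/(s+3)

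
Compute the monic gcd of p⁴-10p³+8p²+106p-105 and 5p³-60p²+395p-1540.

p-7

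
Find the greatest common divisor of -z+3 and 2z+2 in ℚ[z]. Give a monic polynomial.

1

By polynomial division,
  -z+3 = (-1/2)(2z+2) + (4)
  2z+2 = ((1/2)z+1/2)(4) + (0)
The last nonzero remainder is the constant 4, so the polynomials are coprime and gcd = 1.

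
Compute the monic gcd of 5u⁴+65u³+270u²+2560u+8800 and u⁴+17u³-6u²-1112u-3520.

Apply the Euclidean algorithm:
  5u⁴+65u³+270u²+2560u+8800 = (5)(u⁴+17u³-6u²-1112u-3520) + (-20u³+300u²+8120u+26400)
  u⁴+17u³-6u²-1112u-3520 = (-(1/20)u-8/5)(-20u³+300u²+8120u+26400) + (880u²+13200u+38720)
  -20u³+300u²+8120u+26400 = (-(1/44)u+15/22)(880u²+13200u+38720) + (0)
Last nonzero remainder: 880u²+13200u+38720. Dividing through by 880 gives the monic gcd u²+15u+44.

u²+15u+44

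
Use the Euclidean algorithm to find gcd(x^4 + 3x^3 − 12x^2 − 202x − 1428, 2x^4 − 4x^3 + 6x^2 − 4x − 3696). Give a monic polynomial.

x^2 − x − 42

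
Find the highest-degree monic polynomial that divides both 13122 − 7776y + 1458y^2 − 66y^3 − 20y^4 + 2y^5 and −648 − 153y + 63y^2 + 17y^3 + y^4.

By polynomial division,
  2y^5 − 20y^4 − 66y^3 + 1458y^2 − 7776y + 13122 = (2y − 54)(y^4 + 17y^3 + 63y^2 − 153y − 648) + (726y^3 + 5166y^2 − 14742y − 21870)
  y^4 + 17y^3 + 63y^2 − 153y − 648 = ((1/726)y + 598/43923)(726y^3 + 5166y^2 − 14742y − 21870) + ((189924/14641)y^2 + (1139544/14641)y − 5127948/14641)
  726y^3 + 5166y^2 − 14742y − 21870 = ((1771561/31654)y + 1976535/31654)((189924/14641)y^2 + (1139544/14641)y − 5127948/14641) + (0)
Last nonzero remainder: (189924/14641)y^2 + (1139544/14641)y − 5127948/14641. Dividing through by 189924/14641 gives the monic gcd y^2 + 6y − 27.

−27 + 6y + y^2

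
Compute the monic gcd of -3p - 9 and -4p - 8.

By polynomial division,
  -3p - 9 = (3/4)(-4p - 8) + (-3)
  -4p - 8 = ((4/3)p + 8/3)(-3) + (0)
The last nonzero remainder is the constant -3, so the polynomials are coprime and gcd = 1.

1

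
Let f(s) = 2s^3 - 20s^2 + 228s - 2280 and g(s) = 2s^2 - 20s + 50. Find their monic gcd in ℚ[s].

1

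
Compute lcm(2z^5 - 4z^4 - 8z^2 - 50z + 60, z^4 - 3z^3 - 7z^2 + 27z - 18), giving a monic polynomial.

By polynomial division,
  2z^5 - 4z^4 - 8z^2 - 50z + 60 = (2z + 2)(z^4 - 3z^3 - 7z^2 + 27z - 18) + (20z^3 - 48z^2 - 68z + 96)
  z^4 - 3z^3 - 7z^2 + 27z - 18 = ((1/20)z - 3/100)(20z^3 - 48z^2 - 68z + 96) + (-(126/25)z^2 + (504/25)z - 378/25)
  20z^3 - 48z^2 - 68z + 96 = (-(250/63)z - 400/63)(-(126/25)z^2 + (504/25)z - 378/25) + (0)
Last nonzero remainder: -(126/25)z^2 + (504/25)z - 378/25. Dividing through by -126/25 gives the monic gcd z^2 - 4z + 3.
Then lcm(f, g) = f·g / gcd(f, g); expanding and making the result monic gives the answer.

z^7 - z^6 - 8z^5 + 8z^4 - 29z^3 + 29z^2 + 180z - 180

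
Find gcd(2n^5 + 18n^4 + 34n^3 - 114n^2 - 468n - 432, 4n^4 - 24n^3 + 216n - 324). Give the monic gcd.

n^2 - 9

Repeated division with remainder:
  2n^5 + 18n^4 + 34n^3 - 114n^2 - 468n - 432 = ((1/2)n + 15/2)(4n^4 - 24n^3 + 216n - 324) + (214n^3 - 222n^2 - 1926n + 1998)
  4n^4 - 24n^3 + 216n - 324 = ((2/107)n - 1062/11449)(214n^3 - 222n^2 - 1926n + 1998) + ((176400/11449)n^2 - 1587600/11449)
  214n^3 - 222n^2 - 1926n + 1998 = ((1225043/88200)n - 423613/29400)((176400/11449)n^2 - 1587600/11449) + (0)
Last nonzero remainder: (176400/11449)n^2 - 1587600/11449. Dividing through by 176400/11449 gives the monic gcd n^2 - 9.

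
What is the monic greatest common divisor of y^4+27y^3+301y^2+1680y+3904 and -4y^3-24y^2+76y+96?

Euclidean algorithm in ℚ[y]:
  y^4+27y^3+301y^2+1680y+3904 = (-(1/4)y-21/4)(-4y^3-24y^2+76y+96) + (194y^2+2103y+4408)
  -4y^3-24y^2+76y+96 = (-(2/97)y+939/9409)(194y^2+2103y+4408) + (-(404481/9409)y-3235848/9409)
  194y^2+2103y+4408 = (-(1825346/404481)y-5184359/404481)(-(404481/9409)y-3235848/9409) + (0)
Last nonzero remainder: -(404481/9409)y-3235848/9409. Dividing through by -404481/9409 gives the monic gcd y+8.

y+8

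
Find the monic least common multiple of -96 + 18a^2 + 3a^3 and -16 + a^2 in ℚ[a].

Apply the Euclidean algorithm:
  3a^3 + 18a^2 - 96 = (3a + 18)(a^2 - 16) + (48a + 192)
  a^2 - 16 = ((1/48)a - 1/12)(48a + 192) + (0)
Last nonzero remainder: 48a + 192. Dividing through by 48 gives the monic gcd a + 4.
Then lcm(f, g) = f·g / gcd(f, g); expanding and making the result monic gives the answer.

128 - 32a - 24a^2 + 2a^3 + a^4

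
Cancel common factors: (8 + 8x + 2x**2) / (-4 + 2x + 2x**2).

By polynomial division,
  2x**2 + 8x + 8 = (2x**2 + 2x - 4) + (6x + 12)
  2x**2 + 2x - 4 = ((1/3)x - 1/3)(6x + 12) + (0)
Last nonzero remainder: 6x + 12. Dividing through by 6 gives the monic gcd x + 2.
Cancel x + 2 from numerator and denominator to get the reduced form.

(2 + x)/(-1 + x)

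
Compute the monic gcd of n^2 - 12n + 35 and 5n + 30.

Apply the Euclidean algorithm:
  n^2 - 12n + 35 = ((1/5)n - 18/5)(5n + 30) + (143)
  5n + 30 = ((5/143)n + 30/143)(143) + (0)
The last nonzero remainder is the constant 143, so the polynomials are coprime and gcd = 1.

1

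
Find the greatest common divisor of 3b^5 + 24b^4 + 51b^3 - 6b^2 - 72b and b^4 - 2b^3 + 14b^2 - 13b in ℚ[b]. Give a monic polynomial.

Repeated division with remainder:
  3b^5 + 24b^4 + 51b^3 - 6b^2 - 72b = (3b + 30)(b^4 - 2b^3 + 14b^2 - 13b) + (69b^3 - 387b^2 + 318b)
  b^4 - 2b^3 + 14b^2 - 13b = ((1/69)b + 83/1587)(69b^3 - 387b^2 + 318b) + ((15675/529)b^2 - (15675/529)b)
  69b^3 - 387b^2 + 318b = ((12167/5225)b - 56074/5225)((15675/529)b^2 - (15675/529)b) + (0)
Last nonzero remainder: (15675/529)b^2 - (15675/529)b. Dividing through by 15675/529 gives the monic gcd b^2 - b.

b^2 - b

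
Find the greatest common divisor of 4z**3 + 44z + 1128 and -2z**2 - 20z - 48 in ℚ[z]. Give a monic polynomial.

Euclidean algorithm in ℚ[z]:
  4z**3 + 44z + 1128 = (-2z + 20)(-2z**2 - 20z - 48) + (348z + 2088)
  -2z**2 - 20z - 48 = (-(1/174)z - 2/87)(348z + 2088) + (0)
Last nonzero remainder: 348z + 2088. Dividing through by 348 gives the monic gcd z + 6.

z + 6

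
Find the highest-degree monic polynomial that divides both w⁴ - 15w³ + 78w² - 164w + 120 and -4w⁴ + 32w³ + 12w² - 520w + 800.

Repeated division with remainder:
  w⁴ - 15w³ + 78w² - 164w + 120 = (-1/4)(-4w⁴ + 32w³ + 12w² - 520w + 800) + (-7w³ + 81w² - 294w + 320)
  -4w⁴ + 32w³ + 12w² - 520w + 800 = ((4/7)w + 100/49)(-7w³ + 81w² - 294w + 320) + ((720/49)w² - (720/7)w + 7200/49)
  -7w³ + 81w² - 294w + 320 = (-(343/720)w + 98/45)((720/49)w² - (720/7)w + 7200/49) + (0)
Last nonzero remainder: (720/49)w² - (720/7)w + 7200/49. Dividing through by 720/49 gives the monic gcd w² - 7w + 10.

w² - 7w + 10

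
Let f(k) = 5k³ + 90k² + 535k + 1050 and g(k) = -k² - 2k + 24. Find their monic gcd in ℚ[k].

k + 6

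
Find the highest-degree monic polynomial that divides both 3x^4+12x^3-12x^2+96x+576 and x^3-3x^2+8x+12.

Repeated division with remainder:
  3x^4+12x^3-12x^2+96x+576 = (3x+21)(x^3-3x^2+8x+12) + (27x^2-108x+324)
  x^3-3x^2+8x+12 = ((1/27)x+1/27)(27x^2-108x+324) + (0)
Last nonzero remainder: 27x^2-108x+324. Dividing through by 27 gives the monic gcd x^2-4x+12.

x^2-4x+12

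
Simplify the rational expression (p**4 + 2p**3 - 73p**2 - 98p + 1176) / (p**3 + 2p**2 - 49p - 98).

Repeated division with remainder:
  p**4 + 2p**3 - 73p**2 - 98p + 1176 = (p)(p**3 + 2p**2 - 49p - 98) + (-24p**2 + 1176)
  p**3 + 2p**2 - 49p - 98 = (-(1/24)p - 1/12)(-24p**2 + 1176) + (0)
Last nonzero remainder: -24p**2 + 1176. Dividing through by -24 gives the monic gcd p**2 - 49.
Cancel p**2 - 49 from numerator and denominator to get the reduced form.

(p**2 + 2p - 24)/(p + 2)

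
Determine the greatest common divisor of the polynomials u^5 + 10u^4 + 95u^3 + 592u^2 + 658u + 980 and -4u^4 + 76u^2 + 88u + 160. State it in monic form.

Euclidean algorithm in ℚ[u]:
  u^5 + 10u^4 + 95u^3 + 592u^2 + 658u + 980 = (-(1/4)u - 5/2)(-4u^4 + 76u^2 + 88u + 160) + (114u^3 + 804u^2 + 918u + 1380)
  -4u^4 + 76u^2 + 88u + 160 = (-(2/57)u + 268/1083)(114u^3 + 804u^2 + 918u + 1380) + (-(32760/361)u^2 - (32760/361)u - 65520/361)
  114u^3 + 804u^2 + 918u + 1380 = (-(6859/5460)u - 8303/1092)(-(32760/361)u^2 - (32760/361)u - 65520/361) + (0)
Last nonzero remainder: -(32760/361)u^2 - (32760/361)u - 65520/361. Dividing through by -32760/361 gives the monic gcd u^2 + u + 2.

u^2 + u + 2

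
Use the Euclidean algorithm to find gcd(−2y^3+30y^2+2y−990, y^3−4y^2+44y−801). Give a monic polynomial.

By polynomial division,
  −2y^3+30y^2+2y−990 = (−2)(y^3−4y^2+44y−801) + (22y^2+90y−2592)
  y^3−4y^2+44y−801 = ((1/22)y−89/242)(22y^2+90y−2592) + ((23585/121)y−212265/121)
  22y^2+90y−2592 = ((2662/23585)y+34848/23585)((23585/121)y−212265/121) + (0)
Last nonzero remainder: (23585/121)y−212265/121. Dividing through by 23585/121 gives the monic gcd y−9.

y−9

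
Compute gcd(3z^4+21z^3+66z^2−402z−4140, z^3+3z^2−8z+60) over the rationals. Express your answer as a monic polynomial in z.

z+6

By polynomial division,
  3z^4+21z^3+66z^2−402z−4140 = (3z+12)(z^3+3z^2−8z+60) + (54z^2−486z−4860)
  z^3+3z^2−8z+60 = ((1/54)z+2/9)(54z^2−486z−4860) + (190z+1140)
  54z^2−486z−4860 = ((27/95)z−81/19)(190z+1140) + (0)
Last nonzero remainder: 190z+1140. Dividing through by 190 gives the monic gcd z+6.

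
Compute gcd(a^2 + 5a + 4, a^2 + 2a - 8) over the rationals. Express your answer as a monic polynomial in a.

a + 4

Euclidean algorithm in ℚ[a]:
  a^2 + 5a + 4 = (a^2 + 2a - 8) + (3a + 12)
  a^2 + 2a - 8 = ((1/3)a - 2/3)(3a + 12) + (0)
Last nonzero remainder: 3a + 12. Dividing through by 3 gives the monic gcd a + 4.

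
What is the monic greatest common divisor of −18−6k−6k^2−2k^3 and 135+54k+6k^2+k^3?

3+k

Euclidean algorithm in ℚ[k]:
  −2k^3−6k^2−6k−18 = (−2)(k^3+6k^2+54k+135) + (6k^2+102k+252)
  k^3+6k^2+54k+135 = ((1/6)k−11/6)(6k^2+102k+252) + (199k+597)
  6k^2+102k+252 = ((6/199)k+84/199)(199k+597) + (0)
Last nonzero remainder: 199k+597. Dividing through by 199 gives the monic gcd k+3.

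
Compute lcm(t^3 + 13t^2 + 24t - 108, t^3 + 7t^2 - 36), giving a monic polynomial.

By polynomial division,
  t^3 + 13t^2 + 24t - 108 = (t^3 + 7t^2 - 36) + (6t^2 + 24t - 72)
  t^3 + 7t^2 - 36 = ((1/6)t + 1/2)(6t^2 + 24t - 72) + (0)
Last nonzero remainder: 6t^2 + 24t - 72. Dividing through by 6 gives the monic gcd t^2 + 4t - 12.
Then lcm(f, g) = f·g / gcd(f, g); expanding and making the result monic gives the answer.

t^4 + 16t^3 + 63t^2 - 36t - 324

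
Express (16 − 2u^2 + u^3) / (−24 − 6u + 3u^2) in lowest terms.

Repeated division with remainder:
  u^3 − 2u^2 + 16 = ((1/3)u)(3u^2 − 6u − 24) + (8u + 16)
  3u^2 − 6u − 24 = ((3/8)u − 3/2)(8u + 16) + (0)
Last nonzero remainder: 8u + 16. Dividing through by 8 gives the monic gcd u + 2.
Cancel u + 2 from numerator and denominator to get the reduced form.

(8 − 4u + u^2)/(−12 + 3u)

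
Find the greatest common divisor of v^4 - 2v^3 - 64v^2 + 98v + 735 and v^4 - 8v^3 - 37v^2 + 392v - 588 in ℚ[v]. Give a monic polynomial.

v^2 - 49

Repeated division with remainder:
  v^4 - 2v^3 - 64v^2 + 98v + 735 = (v^4 - 8v^3 - 37v^2 + 392v - 588) + (6v^3 - 27v^2 - 294v + 1323)
  v^4 - 8v^3 - 37v^2 + 392v - 588 = ((1/6)v - 7/12)(6v^3 - 27v^2 - 294v + 1323) + (-(15/4)v^2 + 735/4)
  6v^3 - 27v^2 - 294v + 1323 = (-(8/5)v + 36/5)(-(15/4)v^2 + 735/4) + (0)
Last nonzero remainder: -(15/4)v^2 + 735/4. Dividing through by -15/4 gives the monic gcd v^2 - 49.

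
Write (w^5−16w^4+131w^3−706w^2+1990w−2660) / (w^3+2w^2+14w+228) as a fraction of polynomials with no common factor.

(w^3−12w^2+45w−70)/(w+6)

Repeated division with remainder:
  w^5−16w^4+131w^3−706w^2+1990w−2660 = (w^2−18w+153)(w^3+2w^2+14w+228) + (−988w^2+3952w−37544)
  w^3+2w^2+14w+228 = (−(1/988)w−3/494)(−988w^2+3952w−37544) + (0)
Last nonzero remainder: −988w^2+3952w−37544. Dividing through by −988 gives the monic gcd w^2−4w+38.
Cancel w^2−4w+38 from numerator and denominator to get the reduced form.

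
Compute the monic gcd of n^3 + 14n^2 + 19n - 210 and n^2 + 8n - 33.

n - 3

Apply the Euclidean algorithm:
  n^3 + 14n^2 + 19n - 210 = (n + 6)(n^2 + 8n - 33) + (4n - 12)
  n^2 + 8n - 33 = ((1/4)n + 11/4)(4n - 12) + (0)
Last nonzero remainder: 4n - 12. Dividing through by 4 gives the monic gcd n - 3.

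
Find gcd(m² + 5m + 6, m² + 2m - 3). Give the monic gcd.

m + 3

Apply the Euclidean algorithm:
  m² + 5m + 6 = (m² + 2m - 3) + (3m + 9)
  m² + 2m - 3 = ((1/3)m - 1/3)(3m + 9) + (0)
Last nonzero remainder: 3m + 9. Dividing through by 3 gives the monic gcd m + 3.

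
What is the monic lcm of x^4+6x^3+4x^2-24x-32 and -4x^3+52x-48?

x^6+2x^5-17x^4-22x^3+76x^2+56x-96

By polynomial division,
  x^4+6x^3+4x^2-24x-32 = (-(1/4)x-3/2)(-4x^3+52x-48) + (17x^2+42x-104)
  -4x^3+52x-48 = (-(4/17)x+168/289)(17x^2+42x-104) + ((900/289)x+3600/289)
  17x^2+42x-104 = ((4913/900)x-3757/450)((900/289)x+3600/289) + (0)
Last nonzero remainder: (900/289)x+3600/289. Dividing through by 900/289 gives the monic gcd x+4.
Then lcm(f, g) = f·g / gcd(f, g); expanding and making the result monic gives the answer.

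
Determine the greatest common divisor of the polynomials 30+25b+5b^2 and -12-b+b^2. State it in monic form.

Apply the Euclidean algorithm:
  5b^2+25b+30 = (5)(b^2-b-12) + (30b+90)
  b^2-b-12 = ((1/30)b-2/15)(30b+90) + (0)
Last nonzero remainder: 30b+90. Dividing through by 30 gives the monic gcd b+3.

3+b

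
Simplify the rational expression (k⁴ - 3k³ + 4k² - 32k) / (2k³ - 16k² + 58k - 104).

(k³ + k² + 8k)/(2k² - 8k + 26)

Apply the Euclidean algorithm:
  k⁴ - 3k³ + 4k² - 32k = ((1/2)k + 5/2)(2k³ - 16k² + 58k - 104) + (15k² - 125k + 260)
  2k³ - 16k² + 58k - 104 = ((2/15)k + 2/45)(15k² - 125k + 260) + ((260/9)k - 1040/9)
  15k² - 125k + 260 = ((27/52)k - 9/4)((260/9)k - 1040/9) + (0)
Last nonzero remainder: (260/9)k - 1040/9. Dividing through by 260/9 gives the monic gcd k - 4.
Cancel k - 4 from numerator and denominator to get the reduced form.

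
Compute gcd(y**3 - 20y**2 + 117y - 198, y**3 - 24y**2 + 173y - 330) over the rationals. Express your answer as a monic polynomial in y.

Euclidean algorithm in ℚ[y]:
  y**3 - 20y**2 + 117y - 198 = (y**3 - 24y**2 + 173y - 330) + (4y**2 - 56y + 132)
  y**3 - 24y**2 + 173y - 330 = ((1/4)y - 5/2)(4y**2 - 56y + 132) + (0)
Last nonzero remainder: 4y**2 - 56y + 132. Dividing through by 4 gives the monic gcd y**2 - 14y + 33.

y**2 - 14y + 33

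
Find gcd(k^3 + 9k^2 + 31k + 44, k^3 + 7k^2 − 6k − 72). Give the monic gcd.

k + 4

Euclidean algorithm in ℚ[k]:
  k^3 + 9k^2 + 31k + 44 = (k^3 + 7k^2 − 6k − 72) + (2k^2 + 37k + 116)
  k^3 + 7k^2 − 6k − 72 = ((1/2)k − 23/4)(2k^2 + 37k + 116) + ((595/4)k + 595)
  2k^2 + 37k + 116 = ((8/595)k + 116/595)((595/4)k + 595) + (0)
Last nonzero remainder: (595/4)k + 595. Dividing through by 595/4 gives the monic gcd k + 4.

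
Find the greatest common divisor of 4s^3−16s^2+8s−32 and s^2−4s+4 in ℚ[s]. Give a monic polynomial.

Apply the Euclidean algorithm:
  4s^3−16s^2+8s−32 = (4s)(s^2−4s+4) + (−8s−32)
  s^2−4s+4 = (−(1/8)s+1)(−8s−32) + (36)
  −8s−32 = (−(2/9)s−8/9)(36) + (0)
The last nonzero remainder is the constant 36, so the polynomials are coprime and gcd = 1.

1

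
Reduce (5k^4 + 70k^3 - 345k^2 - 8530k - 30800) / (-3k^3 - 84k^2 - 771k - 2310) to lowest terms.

(-5k^2 + 15k + 440)/(3k + 33)

Euclidean algorithm in ℚ[k]:
  5k^4 + 70k^3 - 345k^2 - 8530k - 30800 = (-(5/3)k + 70/3)(-3k^3 - 84k^2 - 771k - 2310) + (330k^2 + 5610k + 23100)
  -3k^3 - 84k^2 - 771k - 2310 = (-(1/110)k - 1/10)(330k^2 + 5610k + 23100) + (0)
Last nonzero remainder: 330k^2 + 5610k + 23100. Dividing through by 330 gives the monic gcd k^2 + 17k + 70.
Cancel k^2 + 17k + 70 from numerator and denominator to get the reduced form.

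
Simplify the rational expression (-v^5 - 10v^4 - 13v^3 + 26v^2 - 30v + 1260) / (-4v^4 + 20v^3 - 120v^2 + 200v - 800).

(v^3 + 10v^2 + 3v - 126)/(4v^2 - 20v + 80)

Euclidean algorithm in ℚ[v]:
  -v^5 - 10v^4 - 13v^3 + 26v^2 - 30v + 1260 = ((1/4)v + 15/4)(-4v^4 + 20v^3 - 120v^2 + 200v - 800) + (-58v^3 + 426v^2 - 580v + 4260)
  -4v^4 + 20v^3 - 120v^2 + 200v - 800 = ((2/29)v + 136/841)(-58v^3 + 426v^2 - 580v + 4260) + (-(125216/841)v^2 - 1252160/841)
  -58v^3 + 426v^2 - 580v + 4260 = ((24389/62608)v - 179133/62608)(-(125216/841)v^2 - 1252160/841) + (0)
Last nonzero remainder: -(125216/841)v^2 - 1252160/841. Dividing through by -125216/841 gives the monic gcd v^2 + 10.
Cancel v^2 + 10 from numerator and denominator to get the reduced form.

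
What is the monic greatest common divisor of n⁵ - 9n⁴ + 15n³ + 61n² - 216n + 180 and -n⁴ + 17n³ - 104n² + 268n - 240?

Repeated division with remainder:
  n⁵ - 9n⁴ + 15n³ + 61n² - 216n + 180 = (-n - 8)(-n⁴ + 17n³ - 104n² + 268n - 240) + (47n³ - 503n² + 1688n - 1740)
  -n⁴ + 17n³ - 104n² + 268n - 240 = (-(1/47)n + 296/2209)(47n³ - 503n² + 1688n - 1740) + (-(1512/2209)n² + (10584/2209)n - 15120/2209)
  47n³ - 503n² + 1688n - 1740 = (-(103823/1512)n + 64061/252)(-(1512/2209)n² + (10584/2209)n - 15120/2209) + (0)
Last nonzero remainder: -(1512/2209)n² + (10584/2209)n - 15120/2209. Dividing through by -1512/2209 gives the monic gcd n² - 7n + 10.

n² - 7n + 10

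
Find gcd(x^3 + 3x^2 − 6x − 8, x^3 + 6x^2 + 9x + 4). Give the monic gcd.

x^2 + 5x + 4

Apply the Euclidean algorithm:
  x^3 + 3x^2 − 6x − 8 = (x^3 + 6x^2 + 9x + 4) + (−3x^2 − 15x − 12)
  x^3 + 6x^2 + 9x + 4 = (−(1/3)x − 1/3)(−3x^2 − 15x − 12) + (0)
Last nonzero remainder: −3x^2 − 15x − 12. Dividing through by −3 gives the monic gcd x^2 + 5x + 4.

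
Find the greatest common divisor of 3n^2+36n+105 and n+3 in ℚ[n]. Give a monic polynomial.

1

Apply the Euclidean algorithm:
  3n^2+36n+105 = (3n+27)(n+3) + (24)
  n+3 = ((1/24)n+1/8)(24) + (0)
The last nonzero remainder is the constant 24, so the polynomials are coprime and gcd = 1.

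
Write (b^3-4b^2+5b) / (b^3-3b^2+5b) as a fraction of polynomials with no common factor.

Repeated division with remainder:
  b^3-4b^2+5b = (b^3-3b^2+5b) + (-b^2)
  b^3-3b^2+5b = (-b+3)(-b^2) + (5b)
  -b^2 = (-(1/5)b)(5b) + (0)
Last nonzero remainder: 5b. Dividing through by 5 gives the monic gcd b.
Cancel b from numerator and denominator to get the reduced form.

(b^2-4b+5)/(b^2-3b+5)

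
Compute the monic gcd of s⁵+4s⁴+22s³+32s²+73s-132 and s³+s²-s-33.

Euclidean algorithm in ℚ[s]:
  s⁵+4s⁴+22s³+32s²+73s-132 = (s²+3s+20)(s³+s²-s-33) + (48s²+192s+528)
  s³+s²-s-33 = ((1/48)s-1/16)(48s²+192s+528) + (0)
Last nonzero remainder: 48s²+192s+528. Dividing through by 48 gives the monic gcd s²+4s+11.

s²+4s+11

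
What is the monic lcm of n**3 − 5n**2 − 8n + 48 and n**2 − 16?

n**4 − n**3 − 28n**2 + 16n + 192

By polynomial division,
  n**3 − 5n**2 − 8n + 48 = (n − 5)(n**2 − 16) + (8n − 32)
  n**2 − 16 = ((1/8)n + 1/2)(8n − 32) + (0)
Last nonzero remainder: 8n − 32. Dividing through by 8 gives the monic gcd n − 4.
Then lcm(f, g) = f·g / gcd(f, g); expanding and making the result monic gives the answer.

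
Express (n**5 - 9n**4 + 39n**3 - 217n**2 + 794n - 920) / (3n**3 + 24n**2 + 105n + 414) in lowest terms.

By polynomial division,
  n**5 - 9n**4 + 39n**3 - 217n**2 + 794n - 920 = ((1/3)n**2 - (17/3)n + 140/3)(3n**3 + 24n**2 + 105n + 414) + (-880n**2 - 1760n - 20240)
  3n**3 + 24n**2 + 105n + 414 = (-(3/880)n - 9/440)(-880n**2 - 1760n - 20240) + (0)
Last nonzero remainder: -880n**2 - 1760n - 20240. Dividing through by -880 gives the monic gcd n**2 + 2n + 23.
Cancel n**2 + 2n + 23 from numerator and denominator to get the reduced form.

(n**3 - 11n**2 + 38n - 40)/(3n + 18)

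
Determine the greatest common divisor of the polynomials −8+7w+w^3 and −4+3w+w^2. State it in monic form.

−1+w

By polynomial division,
  w^3+7w−8 = (w−3)(w^2+3w−4) + (20w−20)
  w^2+3w−4 = ((1/20)w+1/5)(20w−20) + (0)
Last nonzero remainder: 20w−20. Dividing through by 20 gives the monic gcd w−1.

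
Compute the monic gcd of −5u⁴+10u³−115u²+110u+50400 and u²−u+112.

u²−u+112

Euclidean algorithm in ℚ[u]:
  −5u⁴+10u³−115u²+110u+50400 = (−5u²+5u+450)(u²−u+112) + (0)
The last nonzero remainder u²−u+112 is already monic.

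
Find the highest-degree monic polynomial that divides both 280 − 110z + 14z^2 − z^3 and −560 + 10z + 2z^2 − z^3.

Euclidean algorithm in ℚ[z]:
  −z^3 + 14z^2 − 110z + 280 = (−z^3 + 2z^2 + 10z − 560) + (12z^2 − 120z + 840)
  −z^3 + 2z^2 + 10z − 560 = (−(1/12)z − 2/3)(12z^2 − 120z + 840) + (0)
Last nonzero remainder: 12z^2 − 120z + 840. Dividing through by 12 gives the monic gcd z^2 − 10z + 70.

70 − 10z + z^2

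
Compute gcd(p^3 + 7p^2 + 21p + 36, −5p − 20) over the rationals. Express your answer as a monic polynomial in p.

p + 4

Euclidean algorithm in ℚ[p]:
  p^3 + 7p^2 + 21p + 36 = (−(1/5)p^2 − (3/5)p − 9/5)(−5p − 20) + (0)
Last nonzero remainder: −5p − 20. Dividing through by −5 gives the monic gcd p + 4.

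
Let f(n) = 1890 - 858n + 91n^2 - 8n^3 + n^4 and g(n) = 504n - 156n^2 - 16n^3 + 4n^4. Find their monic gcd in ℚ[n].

21 - 10n + n^2

Euclidean algorithm in ℚ[n]:
  n^4 - 8n^3 + 91n^2 - 858n + 1890 = (1/4)(4n^4 - 16n^3 - 156n^2 + 504n) + (-4n^3 + 130n^2 - 984n + 1890)
  4n^4 - 16n^3 - 156n^2 + 504n = (-n - 57/2)(-4n^3 + 130n^2 - 984n + 1890) + (2565n^2 - 25650n + 53865)
  -4n^3 + 130n^2 - 984n + 1890 = (-(4/2565)n + 2/57)(2565n^2 - 25650n + 53865) + (0)
Last nonzero remainder: 2565n^2 - 25650n + 53865. Dividing through by 2565 gives the monic gcd n^2 - 10n + 21.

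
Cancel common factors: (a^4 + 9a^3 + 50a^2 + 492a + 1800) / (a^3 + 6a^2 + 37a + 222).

Repeated division with remainder:
  a^4 + 9a^3 + 50a^2 + 492a + 1800 = (a + 3)(a^3 + 6a^2 + 37a + 222) + (-5a^2 + 159a + 1134)
  a^3 + 6a^2 + 37a + 222 = (-(1/5)a - 189/25)(-5a^2 + 159a + 1134) + ((36646/25)a + 219876/25)
  -5a^2 + 159a + 1134 = (-(125/36646)a + 4725/36646)((36646/25)a + 219876/25) + (0)
Last nonzero remainder: (36646/25)a + 219876/25. Dividing through by 36646/25 gives the monic gcd a + 6.
Cancel a + 6 from numerator and denominator to get the reduced form.

(a^3 + 3a^2 + 32a + 300)/(a^2 + 37)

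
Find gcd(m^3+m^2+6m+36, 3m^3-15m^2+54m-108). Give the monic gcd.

m^2-2m+12

By polynomial division,
  m^3+m^2+6m+36 = (1/3)(3m^3-15m^2+54m-108) + (6m^2-12m+72)
  3m^3-15m^2+54m-108 = ((1/2)m-3/2)(6m^2-12m+72) + (0)
Last nonzero remainder: 6m^2-12m+72. Dividing through by 6 gives the monic gcd m^2-2m+12.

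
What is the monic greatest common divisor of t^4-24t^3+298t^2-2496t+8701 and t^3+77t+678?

Repeated division with remainder:
  t^4-24t^3+298t^2-2496t+8701 = (t-24)(t^3+77t+678) + (221t^2-1326t+24973)
  t^3+77t+678 = ((1/221)t+6/221)(221t^2-1326t+24973) + (0)
Last nonzero remainder: 221t^2-1326t+24973. Dividing through by 221 gives the monic gcd t^2-6t+113.

t^2-6t+113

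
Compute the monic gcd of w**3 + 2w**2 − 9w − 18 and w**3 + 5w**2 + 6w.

By polynomial division,
  w**3 + 2w**2 − 9w − 18 = (w**3 + 5w**2 + 6w) + (−3w**2 − 15w − 18)
  w**3 + 5w**2 + 6w = (−(1/3)w)(−3w**2 − 15w − 18) + (0)
Last nonzero remainder: −3w**2 − 15w − 18. Dividing through by −3 gives the monic gcd w**2 + 5w + 6.

w**2 + 5w + 6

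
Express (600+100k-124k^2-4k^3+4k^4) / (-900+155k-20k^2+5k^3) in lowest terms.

(-120-44k+16k^2+4k^3)/(180+5k+5k^2)

Euclidean algorithm in ℚ[k]:
  4k^4-4k^3-124k^2+100k+600 = ((4/5)k+12/5)(5k^3-20k^2+155k-900) + (-200k^2+448k+2760)
  5k^3-20k^2+155k-900 = (-(1/40)k+11/250)(-200k^2+448k+2760) + ((25536/125)k-25536/25)
  -200k^2+448k+2760 = (-(3125/3192)k-2875/1064)((25536/125)k-25536/25) + (0)
Last nonzero remainder: (25536/125)k-25536/25. Dividing through by 25536/125 gives the monic gcd k-5.
Cancel k-5 from numerator and denominator to get the reduced form.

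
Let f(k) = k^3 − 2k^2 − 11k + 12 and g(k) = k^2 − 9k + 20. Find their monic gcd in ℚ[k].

k − 4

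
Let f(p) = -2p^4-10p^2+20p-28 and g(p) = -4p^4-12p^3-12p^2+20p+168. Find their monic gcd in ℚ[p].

p^2+2p+7

Euclidean algorithm in ℚ[p]:
  -2p^4-10p^2+20p-28 = (1/2)(-4p^4-12p^3-12p^2+20p+168) + (6p^3-4p^2+10p-112)
  -4p^4-12p^3-12p^2+20p+168 = (-(2/3)p-22/9)(6p^3-4p^2+10p-112) + (-(136/9)p^2-(272/9)p-952/9)
  6p^3-4p^2+10p-112 = (-(27/68)p+18/17)(-(136/9)p^2-(272/9)p-952/9) + (0)
Last nonzero remainder: -(136/9)p^2-(272/9)p-952/9. Dividing through by -136/9 gives the monic gcd p^2+2p+7.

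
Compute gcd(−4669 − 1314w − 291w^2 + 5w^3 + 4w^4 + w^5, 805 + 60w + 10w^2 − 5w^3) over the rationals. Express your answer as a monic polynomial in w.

−161 − 12w − 2w^2 + w^3

Euclidean algorithm in ℚ[w]:
  w^5 + 4w^4 + 5w^3 − 291w^2 − 1314w − 4669 = (−(1/5)w^2 − (6/5)w − 29/5)(−5w^3 + 10w^2 + 60w + 805) + (0)
Last nonzero remainder: −5w^3 + 10w^2 + 60w + 805. Dividing through by −5 gives the monic gcd w^3 − 2w^2 − 12w − 161.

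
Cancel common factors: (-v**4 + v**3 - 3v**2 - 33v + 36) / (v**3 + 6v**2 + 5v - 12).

(-v**2 + 3v - 12)/(v + 4)

By polynomial division,
  -v**4 + v**3 - 3v**2 - 33v + 36 = (-v + 7)(v**3 + 6v**2 + 5v - 12) + (-40v**2 - 80v + 120)
  v**3 + 6v**2 + 5v - 12 = (-(1/40)v - 1/10)(-40v**2 - 80v + 120) + (0)
Last nonzero remainder: -40v**2 - 80v + 120. Dividing through by -40 gives the monic gcd v**2 + 2v - 3.
Cancel v**2 + 2v - 3 from numerator and denominator to get the reduced form.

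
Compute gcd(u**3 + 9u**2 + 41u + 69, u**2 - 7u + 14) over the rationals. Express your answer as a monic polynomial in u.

Euclidean algorithm in ℚ[u]:
  u**3 + 9u**2 + 41u + 69 = (u + 16)(u**2 - 7u + 14) + (139u - 155)
  u**2 - 7u + 14 = ((1/139)u - 818/19321)(139u - 155) + (143704/19321)
  139u - 155 = ((2685619/143704)u - 2994755/143704)(143704/19321) + (0)
The last nonzero remainder is the constant 143704/19321, so the polynomials are coprime and gcd = 1.

1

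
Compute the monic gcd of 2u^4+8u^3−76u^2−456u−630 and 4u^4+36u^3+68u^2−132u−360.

Apply the Euclidean algorithm:
  2u^4+8u^3−76u^2−456u−630 = (1/2)(4u^4+36u^3+68u^2−132u−360) + (−10u^3−110u^2−390u−450)
  4u^4+36u^3+68u^2−132u−360 = (−(2/5)u+4/5)(−10u^3−110u^2−390u−450) + (0)
Last nonzero remainder: −10u^3−110u^2−390u−450. Dividing through by −10 gives the monic gcd u^3+11u^2+39u+45.

u^3+11u^2+39u+45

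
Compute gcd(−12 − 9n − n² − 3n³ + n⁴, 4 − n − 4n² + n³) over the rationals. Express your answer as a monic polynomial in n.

−4 − 3n + n²

Repeated division with remainder:
  n⁴ − 3n³ − n² − 9n − 12 = (n + 1)(n³ − 4n² − n + 4) + (4n² − 12n − 16)
  n³ − 4n² − n + 4 = ((1/4)n − 1/4)(4n² − 12n − 16) + (0)
Last nonzero remainder: 4n² − 12n − 16. Dividing through by 4 gives the monic gcd n² − 3n − 4.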